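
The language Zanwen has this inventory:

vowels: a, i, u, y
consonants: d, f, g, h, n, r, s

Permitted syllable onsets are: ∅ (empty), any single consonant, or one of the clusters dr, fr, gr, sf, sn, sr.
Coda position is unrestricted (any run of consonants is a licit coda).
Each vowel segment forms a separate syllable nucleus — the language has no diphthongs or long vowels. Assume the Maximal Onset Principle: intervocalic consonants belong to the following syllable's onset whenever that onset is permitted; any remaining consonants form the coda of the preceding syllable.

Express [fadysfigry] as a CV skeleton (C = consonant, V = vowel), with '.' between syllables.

Vowels present: a, y, i, y; each is a nucleus, giving 4 syllables.
Between /a/ (V1) and /y/ (V2): just /d/ — single C goes to the following onset.
Between /y/ (V2) and /i/ (V3): /sf/ is a licit onset in full, so it all attaches to the next syllable.
Between /i/ (V3) and /y/ (V4): /gr/ — entire cluster is a permitted onset → onset /gr/, coda ∅.
Putting it together: fa.dy.sfi.gry.
Mapping each syllable to C/V: /fa/ → CV, /dy/ → CV, /sfi/ → CCV, /gry/ → CCV.

CV.CV.CCV.CCV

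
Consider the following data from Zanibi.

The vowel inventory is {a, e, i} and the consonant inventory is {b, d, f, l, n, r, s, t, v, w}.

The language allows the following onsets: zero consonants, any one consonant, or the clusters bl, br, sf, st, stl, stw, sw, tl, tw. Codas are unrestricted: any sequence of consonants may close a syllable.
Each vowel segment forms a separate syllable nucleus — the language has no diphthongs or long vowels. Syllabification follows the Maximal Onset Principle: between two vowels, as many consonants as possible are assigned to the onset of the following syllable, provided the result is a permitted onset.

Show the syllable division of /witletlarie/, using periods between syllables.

Vowels present: i, e, a, i, e; each is a nucleus, giving 5 syllables.
/i…e/ gap (V1→V2): /tl/ — entire cluster is a permitted onset → onset /tl/, coda ∅.
/e…a/ gap (V2→V3): /tl/ — entire cluster is a permitted onset → onset /tl/, coda ∅.
/a…i/ gap (V3→V4): just /r/ — single C goes to the following onset.
/i…e/ gap (V4→V5): hiatus — the boundary sits between the two vowels.

wi.tle.tla.ri.e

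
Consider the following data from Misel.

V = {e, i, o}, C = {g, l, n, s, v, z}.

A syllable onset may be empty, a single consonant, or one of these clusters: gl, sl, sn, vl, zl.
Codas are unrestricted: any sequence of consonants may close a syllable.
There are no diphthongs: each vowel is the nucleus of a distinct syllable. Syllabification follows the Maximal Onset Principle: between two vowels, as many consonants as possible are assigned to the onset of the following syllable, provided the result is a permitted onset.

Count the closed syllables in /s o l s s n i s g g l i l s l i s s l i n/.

5

The vowels are o, i, i, i, i — 5 nuclei, so 5 syllables.
Between /o/ (V1) and /i/ (V2): /lssn/; trying suffixes from longest down, /sn/ is the first permitted one, so coda /ls/ | onset /sn/.
Between /i/ (V2) and /i/ (V3): cluster /sggl/ — the longest permitted-onset suffix is /gl/; onset = /gl/, preceding coda = /sg/.
Between /i/ (V3) and /i/ (V4): cluster /lsl/ — the longest permitted-onset suffix is /sl/; onset = /sl/, preceding coda = /l/.
Between /i/ (V4) and /i/ (V5): /ssl/; trying suffixes from longest down, /sl/ is the first permitted one, so coda /s/ | onset /sl/.
Result: sols.snisg.glil.slis.slin.
Classifying each syllable: /sols/ (closed), /snisg/ (closed), /glil/ (closed), /slis/ (closed), /slin/ (closed).
Closed syllables: 5.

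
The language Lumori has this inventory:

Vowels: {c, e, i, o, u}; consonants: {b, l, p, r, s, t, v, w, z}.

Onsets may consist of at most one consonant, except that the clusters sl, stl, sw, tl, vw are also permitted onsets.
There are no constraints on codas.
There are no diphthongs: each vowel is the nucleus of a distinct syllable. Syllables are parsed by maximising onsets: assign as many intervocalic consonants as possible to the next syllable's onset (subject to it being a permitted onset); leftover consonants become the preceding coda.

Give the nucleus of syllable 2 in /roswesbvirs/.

Nuclei (vowels): o, e, i → 3 syllables.
The second nucleus (vowel 2 from the left) is /e/.

e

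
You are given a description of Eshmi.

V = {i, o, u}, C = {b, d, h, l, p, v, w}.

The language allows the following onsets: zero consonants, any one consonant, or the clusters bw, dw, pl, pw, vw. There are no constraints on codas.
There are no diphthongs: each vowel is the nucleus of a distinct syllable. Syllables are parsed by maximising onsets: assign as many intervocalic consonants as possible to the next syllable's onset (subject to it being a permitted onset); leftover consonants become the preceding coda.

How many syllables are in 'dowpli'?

Vowels present: o, i; each is a nucleus, giving 2 syllables.

2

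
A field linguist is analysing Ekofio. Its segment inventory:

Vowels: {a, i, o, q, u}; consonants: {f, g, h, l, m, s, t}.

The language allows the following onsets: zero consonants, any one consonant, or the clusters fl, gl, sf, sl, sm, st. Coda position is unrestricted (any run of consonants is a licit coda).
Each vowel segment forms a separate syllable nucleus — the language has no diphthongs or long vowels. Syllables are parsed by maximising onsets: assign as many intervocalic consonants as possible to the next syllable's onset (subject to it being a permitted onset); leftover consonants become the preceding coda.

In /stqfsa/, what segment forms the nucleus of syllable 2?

Nuclei (vowels): q, a → 2 syllables.
The second nucleus (vowel 2 from the left) is /a/.

a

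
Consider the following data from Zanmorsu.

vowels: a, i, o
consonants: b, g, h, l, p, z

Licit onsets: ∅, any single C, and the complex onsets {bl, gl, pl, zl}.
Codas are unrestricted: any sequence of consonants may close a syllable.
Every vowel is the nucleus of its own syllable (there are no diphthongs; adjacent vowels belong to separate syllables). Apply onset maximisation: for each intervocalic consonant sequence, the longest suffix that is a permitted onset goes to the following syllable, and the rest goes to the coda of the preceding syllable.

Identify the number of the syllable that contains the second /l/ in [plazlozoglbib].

Vowels present: a, o, o, i; each is a nucleus, giving 4 syllables.
V1 /a/ – V2 /o/: /zl/ — entire cluster is a permitted onset → onset /zl/, coda ∅.
V2 /o/ – V3 /o/: /z/ → onset of the next syllable (single consonants are always licit onsets).
V3 /o/ – V4 /i/: /glb/ splits as /gl/ + /b/ (/b/ is the longest suffix that is a licit onset).
So the parse is pla.zlo.zogl.bib.
The second /l/ is in the onset of syllable 2 (/zlo/).

2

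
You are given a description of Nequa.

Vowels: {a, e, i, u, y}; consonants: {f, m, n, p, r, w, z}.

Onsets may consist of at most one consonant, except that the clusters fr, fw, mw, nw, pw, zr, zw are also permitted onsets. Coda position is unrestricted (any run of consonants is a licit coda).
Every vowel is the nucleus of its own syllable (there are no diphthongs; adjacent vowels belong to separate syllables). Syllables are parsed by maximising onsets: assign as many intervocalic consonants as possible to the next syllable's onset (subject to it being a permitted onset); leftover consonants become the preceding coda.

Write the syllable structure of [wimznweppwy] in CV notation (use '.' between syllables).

Vowels present: i, e, y; each is a nucleus, giving 3 syllables.
σ1/σ2 boundary: /mznw/; trying suffixes from longest down, /nw/ is the first permitted one, so coda /mz/ | onset /nw/.
σ2/σ3 boundary: /ppw/ — longest licit onset from the right is /pw/, leaving /p/ as coda.
Result: wimz.nwep.pwy.
Mapping each syllable to C/V: /wimz/ → CVCC, /nwep/ → CCVC, /pwy/ → CCV.

CVCC.CCVC.CCV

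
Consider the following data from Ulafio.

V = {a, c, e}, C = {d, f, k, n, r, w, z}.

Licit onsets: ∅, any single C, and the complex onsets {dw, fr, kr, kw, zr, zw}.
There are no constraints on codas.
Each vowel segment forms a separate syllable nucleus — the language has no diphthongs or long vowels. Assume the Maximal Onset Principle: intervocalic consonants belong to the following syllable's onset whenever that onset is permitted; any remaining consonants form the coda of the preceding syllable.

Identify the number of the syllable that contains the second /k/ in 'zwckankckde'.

Vowels present: c, a, c, e; each is a nucleus, giving 4 syllables.
/c…a/ gap (V1→V2): /k/ → onset of the next syllable (single consonants are always licit onsets).
/a…c/ gap (V2→V3): cluster /nk/ — the longest permitted-onset suffix is /k/; onset = /k/, preceding coda = /n/.
/c…e/ gap (V3→V4): cluster /kd/ — the longest permitted-onset suffix is /d/; onset = /d/, preceding coda = /k/.
So the parse is zwc.kan.kck.de.
The second /k/ is in the onset of syllable 3 (/kck/).

3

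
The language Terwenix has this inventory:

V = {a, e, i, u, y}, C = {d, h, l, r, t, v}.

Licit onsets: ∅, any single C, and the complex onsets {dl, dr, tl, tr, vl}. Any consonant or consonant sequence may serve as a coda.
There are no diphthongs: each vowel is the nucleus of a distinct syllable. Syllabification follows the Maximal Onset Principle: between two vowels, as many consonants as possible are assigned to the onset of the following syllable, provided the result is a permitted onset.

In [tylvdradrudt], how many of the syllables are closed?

Nuclei (vowels): y, a, u → 3 syllables.
V1 /y/ – V2 /a/: /lvdr/ splits as /lv/ + /dr/ (/dr/ is the longest suffix that is a licit onset).
V2 /a/ – V3 /u/: /dr/ is a licit onset in full, so it all attaches to the next syllable.
Putting it together: tylv.dra.drudt.
Classifying each syllable: /tylv/ (closed), /dra/ (open), /drudt/ (closed).
Closed syllables: 2.

2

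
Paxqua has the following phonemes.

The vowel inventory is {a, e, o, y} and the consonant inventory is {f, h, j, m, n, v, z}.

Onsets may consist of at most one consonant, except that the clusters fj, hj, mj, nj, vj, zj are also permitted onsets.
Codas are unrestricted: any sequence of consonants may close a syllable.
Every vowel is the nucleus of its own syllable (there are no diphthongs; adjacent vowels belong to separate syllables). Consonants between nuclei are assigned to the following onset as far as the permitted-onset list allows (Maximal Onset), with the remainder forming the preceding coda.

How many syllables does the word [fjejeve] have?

3

Nuclei (vowels): e, e, e → 3 syllables.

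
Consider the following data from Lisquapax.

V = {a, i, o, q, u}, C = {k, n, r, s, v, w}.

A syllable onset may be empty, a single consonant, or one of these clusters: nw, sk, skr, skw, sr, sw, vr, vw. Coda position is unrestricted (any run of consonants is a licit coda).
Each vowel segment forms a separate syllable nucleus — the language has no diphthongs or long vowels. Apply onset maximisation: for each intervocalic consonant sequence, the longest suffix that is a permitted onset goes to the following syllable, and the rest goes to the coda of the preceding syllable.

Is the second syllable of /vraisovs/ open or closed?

Vowels present: a, i, o; each is a nucleus, giving 3 syllables.
/a…i/ gap (V1→V2): no consonants, so the boundary falls immediately after /a/.
/i…o/ gap (V2→V3): just /s/ — single C goes to the following onset.
Syllabification: vra.i.sovs.
Syllable 2 is /i/; it ends in its nucleus with no coda, so it is open.

open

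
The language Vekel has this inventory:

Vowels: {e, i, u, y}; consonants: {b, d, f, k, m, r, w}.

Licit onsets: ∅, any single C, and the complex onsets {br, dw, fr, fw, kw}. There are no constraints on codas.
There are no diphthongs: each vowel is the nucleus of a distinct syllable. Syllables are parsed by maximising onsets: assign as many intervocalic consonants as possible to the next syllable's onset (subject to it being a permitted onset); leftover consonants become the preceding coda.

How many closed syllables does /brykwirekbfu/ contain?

1

Nuclei (vowels): y, i, e, u → 4 syllables.
σ1/σ2 boundary: cluster /kw/ — /kw/ is itself a permitted onset, so the whole cluster goes right; preceding coda = ∅.
σ2/σ3 boundary: /r/ is a single consonant, so it becomes the next onset.
σ3/σ4 boundary: /kbf/; trying suffixes from longest down, /f/ is the first permitted one, so coda /kb/ | onset /f/.
So the parse is bry.kwi.rekb.fu.
Classifying each syllable: /bry/ (open), /kwi/ (open), /rekb/ (closed), /fu/ (open).
Closed syllables: 1.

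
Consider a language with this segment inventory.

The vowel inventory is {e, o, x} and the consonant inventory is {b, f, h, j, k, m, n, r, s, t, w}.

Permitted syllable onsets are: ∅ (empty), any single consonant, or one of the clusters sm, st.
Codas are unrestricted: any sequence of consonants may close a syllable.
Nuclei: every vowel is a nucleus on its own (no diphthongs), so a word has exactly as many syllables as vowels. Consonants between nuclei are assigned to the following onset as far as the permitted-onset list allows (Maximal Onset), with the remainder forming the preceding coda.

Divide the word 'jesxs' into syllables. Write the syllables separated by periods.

Vowels present: e, x; each is a nucleus, giving 2 syllables.
σ1/σ2 boundary: /s/ is a single consonant, so it becomes the next onset.

je.sxs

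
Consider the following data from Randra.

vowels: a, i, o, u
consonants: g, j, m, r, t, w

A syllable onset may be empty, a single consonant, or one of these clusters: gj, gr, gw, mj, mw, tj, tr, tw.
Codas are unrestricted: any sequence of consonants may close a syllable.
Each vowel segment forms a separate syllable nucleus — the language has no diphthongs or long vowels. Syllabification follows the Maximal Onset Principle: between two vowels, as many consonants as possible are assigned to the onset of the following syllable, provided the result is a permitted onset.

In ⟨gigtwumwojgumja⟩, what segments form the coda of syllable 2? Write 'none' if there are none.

none

The vowels are i, u, o, u, a — 5 nuclei, so 5 syllables.
V1 /i/ – V2 /u/: /gtw/ splits as /g/ + /tw/ (/tw/ is the longest suffix that is a licit onset).
V2 /u/ – V3 /o/: /mw/ — entire cluster is a permitted onset → onset /mw/, coda ∅.
V3 /o/ – V4 /u/: /jg/; trying suffixes from longest down, /g/ is the first permitted one, so coda /j/ | onset /g/.
V4 /u/ – V5 /a/: cluster /mj/ — /mj/ is itself a permitted onset, so the whole cluster goes right; preceding coda = ∅.
Putting it together: gig.twu.mwoj.gu.mja.
Syllable 2 is /twu/: onset /tw/, nucleus /u/, coda ∅.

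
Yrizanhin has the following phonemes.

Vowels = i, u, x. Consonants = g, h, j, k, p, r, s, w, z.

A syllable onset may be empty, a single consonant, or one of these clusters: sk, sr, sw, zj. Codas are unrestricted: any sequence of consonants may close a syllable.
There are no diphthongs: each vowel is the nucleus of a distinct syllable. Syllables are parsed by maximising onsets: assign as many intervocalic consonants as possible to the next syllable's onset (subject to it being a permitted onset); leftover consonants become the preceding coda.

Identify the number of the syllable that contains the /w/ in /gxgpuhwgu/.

The vowels are x, u, u — 3 nuclei, so 3 syllables.
/x…u/ gap (V1→V2): cluster /gp/ — the longest permitted-onset suffix is /p/; onset = /p/, preceding coda = /g/.
/u…u/ gap (V2→V3): /hwg/; trying suffixes from longest down, /g/ is the first permitted one, so coda /hw/ | onset /g/.
Syllabification: gxg.puhw.gu.
The /w/ is in the coda of syllable 2 (/puhw/).

2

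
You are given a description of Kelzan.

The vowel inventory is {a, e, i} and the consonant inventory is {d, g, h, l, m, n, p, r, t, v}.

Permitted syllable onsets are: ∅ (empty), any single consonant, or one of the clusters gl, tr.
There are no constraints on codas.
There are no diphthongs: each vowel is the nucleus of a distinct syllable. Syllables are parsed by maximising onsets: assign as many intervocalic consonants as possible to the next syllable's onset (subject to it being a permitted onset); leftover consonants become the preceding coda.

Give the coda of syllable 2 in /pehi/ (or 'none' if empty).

none

Vowels present: e, i; each is a nucleus, giving 2 syllables.
σ1/σ2 boundary: /h/ → onset of the next syllable (single consonants are always licit onsets).
Result: pe.hi.
Syllable 2 is /hi/: onset /h/, nucleus /i/, coda ∅.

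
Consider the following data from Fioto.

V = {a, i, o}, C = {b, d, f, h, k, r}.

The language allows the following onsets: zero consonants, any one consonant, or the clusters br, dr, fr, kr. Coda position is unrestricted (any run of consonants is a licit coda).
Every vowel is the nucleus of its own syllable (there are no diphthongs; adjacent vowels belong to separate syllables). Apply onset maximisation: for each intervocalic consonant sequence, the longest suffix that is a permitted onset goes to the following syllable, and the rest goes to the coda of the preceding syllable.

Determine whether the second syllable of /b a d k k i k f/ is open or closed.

closed

The vowels are a, i — 2 nuclei, so 2 syllables.
/a…i/ gap (V1→V2): /dkk/; trying suffixes from longest down, /k/ is the first permitted one, so coda /dk/ | onset /k/.
Syllabification: badk.kikf.
Syllable 2 is /kikf/ with coda /kf/, so it is closed.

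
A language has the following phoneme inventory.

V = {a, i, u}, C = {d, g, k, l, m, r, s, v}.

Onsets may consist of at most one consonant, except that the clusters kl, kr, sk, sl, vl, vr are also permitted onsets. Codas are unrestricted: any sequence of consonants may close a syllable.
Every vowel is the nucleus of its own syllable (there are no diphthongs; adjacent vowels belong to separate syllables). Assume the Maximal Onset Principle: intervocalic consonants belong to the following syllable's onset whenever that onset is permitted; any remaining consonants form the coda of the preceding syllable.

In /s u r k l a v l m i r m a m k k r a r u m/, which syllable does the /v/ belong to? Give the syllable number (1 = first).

2

Nuclei (vowels): u, a, i, a, a, u → 6 syllables.
σ1/σ2 boundary: /rkl/ — longest licit onset from the right is /kl/, leaving /r/ as coda.
σ2/σ3 boundary: /vlm/ splits as /vl/ + /m/ (/m/ is the longest suffix that is a licit onset).
σ3/σ4 boundary: cluster /rm/ — the longest permitted-onset suffix is /m/; onset = /m/, preceding coda = /r/.
σ4/σ5 boundary: /mkkr/; trying suffixes from longest down, /kr/ is the first permitted one, so coda /mk/ | onset /kr/.
σ5/σ6 boundary: just /r/ — single C goes to the following onset.
So the parse is sur.klavl.mir.mamk.kra.rum.
The /v/ is in the coda of syllable 2 (/klavl/).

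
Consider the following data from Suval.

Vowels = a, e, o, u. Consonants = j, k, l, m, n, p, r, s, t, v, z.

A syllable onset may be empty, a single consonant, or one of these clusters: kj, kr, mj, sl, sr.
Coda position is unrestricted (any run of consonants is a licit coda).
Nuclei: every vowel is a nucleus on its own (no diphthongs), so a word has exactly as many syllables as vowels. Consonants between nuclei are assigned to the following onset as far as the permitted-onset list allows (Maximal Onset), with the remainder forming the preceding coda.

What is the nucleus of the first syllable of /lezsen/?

Nuclei (vowels): e, e → 2 syllables.
The first nucleus (vowel 1 from the left) is /e/.

e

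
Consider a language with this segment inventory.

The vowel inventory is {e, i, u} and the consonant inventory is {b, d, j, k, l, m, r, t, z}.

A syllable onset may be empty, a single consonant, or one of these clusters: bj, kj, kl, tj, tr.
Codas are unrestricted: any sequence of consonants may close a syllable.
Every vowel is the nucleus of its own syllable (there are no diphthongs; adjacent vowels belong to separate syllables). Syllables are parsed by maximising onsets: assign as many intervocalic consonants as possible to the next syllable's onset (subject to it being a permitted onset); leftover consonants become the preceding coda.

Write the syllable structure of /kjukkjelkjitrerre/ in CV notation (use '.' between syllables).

Vowels present: u, e, i, e, e; each is a nucleus, giving 5 syllables.
Between /u/ (V1) and /e/ (V2): /kkj/ — longest licit onset from the right is /kj/, leaving /k/ as coda.
Between /e/ (V2) and /i/ (V3): /lkj/ — longest licit onset from the right is /kj/, leaving /l/ as coda.
Between /i/ (V3) and /e/ (V4): cluster /tr/ — /tr/ is itself a permitted onset, so the whole cluster goes right; preceding coda = ∅.
Between /e/ (V4) and /e/ (V5): /rr/ — longest licit onset from the right is /r/, leaving /r/ as coda.
So the parse is kjuk.kjel.kji.trer.re.
Mapping each syllable to C/V: /kjuk/ → CCVC, /kjel/ → CCVC, /kji/ → CCV, /trer/ → CCVC, /re/ → CV.

CCVC.CCVC.CCV.CCVC.CV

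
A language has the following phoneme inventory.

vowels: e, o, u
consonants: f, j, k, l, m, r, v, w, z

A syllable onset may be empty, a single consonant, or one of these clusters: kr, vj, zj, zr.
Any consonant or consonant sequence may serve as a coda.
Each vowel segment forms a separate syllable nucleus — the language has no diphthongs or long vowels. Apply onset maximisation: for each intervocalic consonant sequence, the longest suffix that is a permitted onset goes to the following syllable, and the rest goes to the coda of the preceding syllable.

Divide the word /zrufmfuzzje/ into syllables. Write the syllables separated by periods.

zrufm.fuz.zje

Vowels present: u, u, e; each is a nucleus, giving 3 syllables.
σ1/σ2 boundary: /fmf/; trying suffixes from longest down, /f/ is the first permitted one, so coda /fm/ | onset /f/.
σ2/σ3 boundary: /zzj/ splits as /z/ + /zj/ (/zj/ is the longest suffix that is a licit onset).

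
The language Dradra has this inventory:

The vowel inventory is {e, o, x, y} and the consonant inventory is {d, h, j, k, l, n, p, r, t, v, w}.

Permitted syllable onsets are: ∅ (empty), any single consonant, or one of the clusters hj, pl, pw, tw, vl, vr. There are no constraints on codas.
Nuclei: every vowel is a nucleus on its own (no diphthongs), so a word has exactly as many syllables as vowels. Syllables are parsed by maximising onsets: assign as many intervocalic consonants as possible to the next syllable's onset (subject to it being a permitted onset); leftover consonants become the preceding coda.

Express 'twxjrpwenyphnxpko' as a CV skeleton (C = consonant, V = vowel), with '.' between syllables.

CCVCC.CCV.CVCC.CVC.CV

Nuclei (vowels): x, e, y, x, o → 5 syllables.
/x…e/ gap (V1→V2): cluster /jrpw/ — the longest permitted-onset suffix is /pw/; onset = /pw/, preceding coda = /jr/.
/e…y/ gap (V2→V3): /n/ is a single consonant, so it becomes the next onset.
/y…x/ gap (V3→V4): /phn/; trying suffixes from longest down, /n/ is the first permitted one, so coda /ph/ | onset /n/.
/x…o/ gap (V4→V5): /pk/; trying suffixes from longest down, /k/ is the first permitted one, so coda /p/ | onset /k/.
Result: twxjr.pwe.nyph.nxp.ko.
Mapping each syllable to C/V: /twxjr/ → CCVCC, /pwe/ → CCV, /nyph/ → CVCC, /nxp/ → CVC, /ko/ → CV.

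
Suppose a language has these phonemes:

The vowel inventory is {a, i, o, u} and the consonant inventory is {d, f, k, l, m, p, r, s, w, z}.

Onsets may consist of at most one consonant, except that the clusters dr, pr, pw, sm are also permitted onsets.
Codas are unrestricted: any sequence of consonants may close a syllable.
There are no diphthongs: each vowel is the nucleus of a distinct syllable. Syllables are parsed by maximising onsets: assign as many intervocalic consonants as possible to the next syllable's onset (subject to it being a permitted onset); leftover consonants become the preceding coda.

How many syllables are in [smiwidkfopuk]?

Vowels present: i, i, o, u; each is a nucleus, giving 4 syllables.

4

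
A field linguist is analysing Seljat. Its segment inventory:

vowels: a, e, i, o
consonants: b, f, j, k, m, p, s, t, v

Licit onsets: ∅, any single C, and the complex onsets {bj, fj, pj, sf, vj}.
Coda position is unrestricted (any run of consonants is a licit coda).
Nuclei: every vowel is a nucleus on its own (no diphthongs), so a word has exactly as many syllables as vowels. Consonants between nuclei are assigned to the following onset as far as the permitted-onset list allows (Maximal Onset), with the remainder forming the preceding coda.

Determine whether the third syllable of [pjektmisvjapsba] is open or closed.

closed

The vowels are e, i, a, a — 4 nuclei, so 4 syllables.
/e…i/ gap (V1→V2): /ktm/ splits as /kt/ + /m/ (/m/ is the longest suffix that is a licit onset).
/i…a/ gap (V2→V3): cluster /svj/ — the longest permitted-onset suffix is /vj/; onset = /vj/, preceding coda = /s/.
/a…a/ gap (V3→V4): cluster /psb/ — the longest permitted-onset suffix is /b/; onset = /b/, preceding coda = /ps/.
Syllabification: pjekt.mis.vjaps.ba.
Syllable 3 is /vjaps/ with coda /ps/, so it is closed.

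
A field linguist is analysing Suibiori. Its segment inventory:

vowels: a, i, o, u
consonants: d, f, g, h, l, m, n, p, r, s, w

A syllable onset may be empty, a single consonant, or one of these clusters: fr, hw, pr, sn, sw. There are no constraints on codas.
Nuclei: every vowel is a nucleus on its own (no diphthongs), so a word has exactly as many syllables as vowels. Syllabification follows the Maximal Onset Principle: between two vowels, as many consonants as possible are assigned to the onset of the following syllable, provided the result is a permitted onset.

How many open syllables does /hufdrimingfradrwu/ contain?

2

Nuclei (vowels): u, i, i, a, u → 5 syllables.
Between /u/ (V1) and /i/ (V2): /fdr/; trying suffixes from longest down, /r/ is the first permitted one, so coda /fd/ | onset /r/.
Between /i/ (V2) and /i/ (V3): /m/ is a single consonant, so it becomes the next onset.
Between /i/ (V3) and /a/ (V4): /ngfr/ splits as /ng/ + /fr/ (/fr/ is the longest suffix that is a licit onset).
Between /a/ (V4) and /u/ (V5): /drw/; trying suffixes from longest down, /w/ is the first permitted one, so coda /dr/ | onset /w/.
Result: hufd.ri.ming.fradr.wu.
Classifying each syllable: /hufd/ (closed), /ri/ (open), /ming/ (closed), /fradr/ (closed), /wu/ (open).
Open syllables: 2.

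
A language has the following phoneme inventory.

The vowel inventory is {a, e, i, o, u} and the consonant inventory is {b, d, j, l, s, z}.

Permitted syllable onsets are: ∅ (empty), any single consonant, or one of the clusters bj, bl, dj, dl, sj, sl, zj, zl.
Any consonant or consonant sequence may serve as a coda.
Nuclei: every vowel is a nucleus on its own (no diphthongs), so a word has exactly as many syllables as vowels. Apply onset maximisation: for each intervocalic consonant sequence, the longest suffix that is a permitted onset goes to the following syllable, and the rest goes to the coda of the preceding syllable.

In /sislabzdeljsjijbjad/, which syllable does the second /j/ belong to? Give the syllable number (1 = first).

4

Nuclei (vowels): i, a, e, i, a → 5 syllables.
V1 /i/ – V2 /a/: /sl/ is a licit onset in full, so it all attaches to the next syllable.
V2 /a/ – V3 /e/: /bzd/; trying suffixes from longest down, /d/ is the first permitted one, so coda /bz/ | onset /d/.
V3 /e/ – V4 /i/: cluster /ljsj/ — the longest permitted-onset suffix is /sj/; onset = /sj/, preceding coda = /lj/.
V4 /i/ – V5 /a/: /jbj/ splits as /j/ + /bj/ (/bj/ is the longest suffix that is a licit onset).
Result: si.slabz.delj.sjij.bjad.
The second /j/ is in the onset of syllable 4 (/sjij/).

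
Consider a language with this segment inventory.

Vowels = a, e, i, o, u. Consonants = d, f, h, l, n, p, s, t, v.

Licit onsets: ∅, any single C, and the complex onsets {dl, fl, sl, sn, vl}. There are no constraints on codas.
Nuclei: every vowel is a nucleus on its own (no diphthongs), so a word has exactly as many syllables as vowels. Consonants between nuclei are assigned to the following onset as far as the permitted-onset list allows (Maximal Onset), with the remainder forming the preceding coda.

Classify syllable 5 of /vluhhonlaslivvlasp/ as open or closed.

closed

Vowels present: u, o, a, i, a; each is a nucleus, giving 5 syllables.
σ1/σ2 boundary: /hh/ splits as /h/ + /h/ (/h/ is the longest suffix that is a licit onset).
σ2/σ3 boundary: cluster /nl/ — the longest permitted-onset suffix is /l/; onset = /l/, preceding coda = /n/.
σ3/σ4 boundary: /sl/ is a licit onset in full, so it all attaches to the next syllable.
σ4/σ5 boundary: /vvl/ splits as /v/ + /vl/ (/vl/ is the longest suffix that is a licit onset).
So the parse is vluh.hon.la.sliv.vlasp.
Syllable 5 is /vlasp/ with coda /sp/, so it is closed.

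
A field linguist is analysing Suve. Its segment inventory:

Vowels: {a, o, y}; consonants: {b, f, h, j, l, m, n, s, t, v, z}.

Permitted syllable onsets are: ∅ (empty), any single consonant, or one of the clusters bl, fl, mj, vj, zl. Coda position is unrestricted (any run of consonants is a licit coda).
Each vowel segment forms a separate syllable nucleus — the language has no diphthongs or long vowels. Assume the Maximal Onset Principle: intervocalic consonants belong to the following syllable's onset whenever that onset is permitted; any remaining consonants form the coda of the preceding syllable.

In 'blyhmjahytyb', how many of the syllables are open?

2

Vowels present: y, a, y, y; each is a nucleus, giving 4 syllables.
/y…a/ gap (V1→V2): /hmj/ splits as /h/ + /mj/ (/mj/ is the longest suffix that is a licit onset).
/a…y/ gap (V2→V3): just /h/ — single C goes to the following onset.
/y…y/ gap (V3→V4): just /t/ — single C goes to the following onset.
Syllabification: blyh.mja.hy.tyb.
Classifying each syllable: /blyh/ (closed), /mja/ (open), /hy/ (open), /tyb/ (closed).
Open syllables: 2.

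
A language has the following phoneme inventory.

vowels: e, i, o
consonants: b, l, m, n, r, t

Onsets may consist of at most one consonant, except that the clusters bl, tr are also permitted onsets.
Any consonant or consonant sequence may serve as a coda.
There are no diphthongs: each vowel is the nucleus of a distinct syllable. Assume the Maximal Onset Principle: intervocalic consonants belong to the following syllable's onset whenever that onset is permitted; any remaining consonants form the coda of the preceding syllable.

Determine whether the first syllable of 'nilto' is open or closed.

closed

Vowels present: i, o; each is a nucleus, giving 2 syllables.
/i…o/ gap (V1→V2): /lt/ splits as /l/ + /t/ (/t/ is the longest suffix that is a licit onset).
Putting it together: nil.to.
Syllable 1 is /nil/ with coda /l/, so it is closed.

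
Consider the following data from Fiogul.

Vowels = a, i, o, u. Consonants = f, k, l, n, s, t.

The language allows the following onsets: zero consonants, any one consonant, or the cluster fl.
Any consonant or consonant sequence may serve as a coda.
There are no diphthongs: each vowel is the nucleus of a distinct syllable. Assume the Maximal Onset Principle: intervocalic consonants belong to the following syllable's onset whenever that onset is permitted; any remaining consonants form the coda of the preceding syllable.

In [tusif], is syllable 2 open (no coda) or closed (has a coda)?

closed

The vowels are u, i — 2 nuclei, so 2 syllables.
Between /u/ (V1) and /i/ (V2): /s/ is a single consonant, so it becomes the next onset.
So the parse is tu.sif.
Syllable 2 is /sif/ with coda /f/, so it is closed.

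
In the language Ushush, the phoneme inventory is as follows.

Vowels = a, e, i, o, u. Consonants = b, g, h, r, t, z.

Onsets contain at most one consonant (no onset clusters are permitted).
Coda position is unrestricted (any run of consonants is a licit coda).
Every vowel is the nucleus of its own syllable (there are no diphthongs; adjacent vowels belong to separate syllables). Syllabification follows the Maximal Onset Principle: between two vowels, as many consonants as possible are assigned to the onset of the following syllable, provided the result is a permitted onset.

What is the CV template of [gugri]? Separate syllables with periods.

CVC.CV

Vowels present: u, i; each is a nucleus, giving 2 syllables.
V1 /u/ – V2 /i/: /gr/; trying suffixes from longest down, /r/ is the first permitted one, so coda /g/ | onset /r/.
Result: gug.ri.
Mapping each syllable to C/V: /gug/ → CVC, /ri/ → CV.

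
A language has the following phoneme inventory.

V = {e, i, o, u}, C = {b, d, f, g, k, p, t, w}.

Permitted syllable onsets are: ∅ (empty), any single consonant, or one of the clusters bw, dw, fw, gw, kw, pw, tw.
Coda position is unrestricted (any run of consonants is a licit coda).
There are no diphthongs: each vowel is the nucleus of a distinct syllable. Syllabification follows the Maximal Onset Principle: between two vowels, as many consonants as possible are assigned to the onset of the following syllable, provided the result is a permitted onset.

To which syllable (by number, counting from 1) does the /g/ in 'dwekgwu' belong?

The vowels are e, u — 2 nuclei, so 2 syllables.
Between /e/ (V1) and /u/ (V2): cluster /kgw/ — the longest permitted-onset suffix is /gw/; onset = /gw/, preceding coda = /k/.
Result: dwek.gwu.
The /g/ is in the onset of syllable 2 (/gwu/).

2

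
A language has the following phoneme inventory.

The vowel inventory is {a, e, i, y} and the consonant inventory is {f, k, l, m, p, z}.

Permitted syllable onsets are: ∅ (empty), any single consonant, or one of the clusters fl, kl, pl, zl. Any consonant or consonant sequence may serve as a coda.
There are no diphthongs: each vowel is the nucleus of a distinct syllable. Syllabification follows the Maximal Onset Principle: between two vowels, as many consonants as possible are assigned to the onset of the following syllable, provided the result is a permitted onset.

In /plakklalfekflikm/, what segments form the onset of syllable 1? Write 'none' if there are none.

pl

The vowels are a, a, e, i — 4 nuclei, so 4 syllables.
/a…a/ gap (V1→V2): /kkl/ — longest licit onset from the right is /kl/, leaving /k/ as coda.
/a…e/ gap (V2→V3): /lf/ splits as /l/ + /f/ (/f/ is the longest suffix that is a licit onset).
/e…i/ gap (V3→V4): cluster /kfl/ — the longest permitted-onset suffix is /fl/; onset = /fl/, preceding coda = /k/.
So the parse is plak.klal.fek.flikm.
Syllable 1 is /plak/: onset /pl/, nucleus /a/, coda /k/.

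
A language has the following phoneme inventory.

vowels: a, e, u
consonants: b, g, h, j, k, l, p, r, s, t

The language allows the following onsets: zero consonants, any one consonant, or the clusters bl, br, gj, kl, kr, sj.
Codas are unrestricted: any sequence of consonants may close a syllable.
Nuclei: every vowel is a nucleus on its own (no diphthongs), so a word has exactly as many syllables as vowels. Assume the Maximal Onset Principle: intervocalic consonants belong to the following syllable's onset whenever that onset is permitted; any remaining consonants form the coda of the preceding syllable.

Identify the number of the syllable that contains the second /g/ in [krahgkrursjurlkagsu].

The vowels are a, u, u, a, u — 5 nuclei, so 5 syllables.
/a…u/ gap (V1→V2): /hgkr/ — longest licit onset from the right is /kr/, leaving /hg/ as coda.
/u…u/ gap (V2→V3): /rsj/ splits as /r/ + /sj/ (/sj/ is the longest suffix that is a licit onset).
/u…a/ gap (V3→V4): /rlk/ splits as /rl/ + /k/ (/k/ is the longest suffix that is a licit onset).
/a…u/ gap (V4→V5): cluster /gs/ — the longest permitted-onset suffix is /s/; onset = /s/, preceding coda = /g/.
So the parse is krahg.krur.sjurl.kag.su.
The second /g/ is in the coda of syllable 4 (/kag/).

4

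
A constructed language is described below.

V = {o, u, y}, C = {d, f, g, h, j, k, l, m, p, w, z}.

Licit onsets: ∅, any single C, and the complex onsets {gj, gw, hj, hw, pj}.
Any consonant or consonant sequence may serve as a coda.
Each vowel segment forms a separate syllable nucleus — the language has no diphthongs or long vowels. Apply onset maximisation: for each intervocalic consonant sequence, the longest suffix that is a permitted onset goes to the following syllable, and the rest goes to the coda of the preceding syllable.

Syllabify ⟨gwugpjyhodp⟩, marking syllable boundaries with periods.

gwug.pjy.hodp

Nuclei (vowels): u, y, o → 3 syllables.
Between /u/ (V1) and /y/ (V2): /gpj/ splits as /g/ + /pj/ (/pj/ is the longest suffix that is a licit onset).
Between /y/ (V2) and /o/ (V3): /h/ → onset of the next syllable (single consonants are always licit onsets).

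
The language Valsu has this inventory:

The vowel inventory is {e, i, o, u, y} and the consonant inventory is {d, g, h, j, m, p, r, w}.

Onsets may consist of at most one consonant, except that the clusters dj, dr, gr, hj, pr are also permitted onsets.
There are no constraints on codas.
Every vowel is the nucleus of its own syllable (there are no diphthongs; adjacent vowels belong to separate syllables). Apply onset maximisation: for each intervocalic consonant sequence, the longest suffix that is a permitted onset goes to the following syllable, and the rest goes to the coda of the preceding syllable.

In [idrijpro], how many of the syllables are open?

The vowels are i, i, o — 3 nuclei, so 3 syllables.
V1 /i/ – V2 /i/: /dr/ is a licit onset in full, so it all attaches to the next syllable.
V2 /i/ – V3 /o/: cluster /jpr/ — the longest permitted-onset suffix is /pr/; onset = /pr/, preceding coda = /j/.
Putting it together: i.drij.pro.
Classifying each syllable: /i/ (open), /drij/ (closed), /pro/ (open).
Open syllables: 2.

2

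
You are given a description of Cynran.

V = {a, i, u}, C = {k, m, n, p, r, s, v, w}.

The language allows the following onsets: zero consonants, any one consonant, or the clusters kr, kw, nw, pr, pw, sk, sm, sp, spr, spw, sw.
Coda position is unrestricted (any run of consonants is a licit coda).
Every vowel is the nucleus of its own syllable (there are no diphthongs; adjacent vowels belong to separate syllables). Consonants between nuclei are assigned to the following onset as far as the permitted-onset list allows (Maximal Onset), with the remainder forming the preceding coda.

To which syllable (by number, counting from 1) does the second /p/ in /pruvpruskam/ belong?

2

Vowels present: u, u, a; each is a nucleus, giving 3 syllables.
σ1/σ2 boundary: /vpr/ splits as /v/ + /pr/ (/pr/ is the longest suffix that is a licit onset).
σ2/σ3 boundary: /sk/ — entire cluster is a permitted onset → onset /sk/, coda ∅.
So the parse is pruv.pru.skam.
The second /p/ is in the onset of syllable 2 (/pru/).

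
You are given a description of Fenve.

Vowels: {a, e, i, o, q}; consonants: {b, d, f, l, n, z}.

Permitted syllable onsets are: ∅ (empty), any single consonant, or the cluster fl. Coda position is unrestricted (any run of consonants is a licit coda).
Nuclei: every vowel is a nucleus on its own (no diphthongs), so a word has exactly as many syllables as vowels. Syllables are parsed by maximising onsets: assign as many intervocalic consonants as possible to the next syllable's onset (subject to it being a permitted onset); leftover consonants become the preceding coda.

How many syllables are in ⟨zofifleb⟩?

The vowels are o, i, e — 3 nuclei, so 3 syllables.

3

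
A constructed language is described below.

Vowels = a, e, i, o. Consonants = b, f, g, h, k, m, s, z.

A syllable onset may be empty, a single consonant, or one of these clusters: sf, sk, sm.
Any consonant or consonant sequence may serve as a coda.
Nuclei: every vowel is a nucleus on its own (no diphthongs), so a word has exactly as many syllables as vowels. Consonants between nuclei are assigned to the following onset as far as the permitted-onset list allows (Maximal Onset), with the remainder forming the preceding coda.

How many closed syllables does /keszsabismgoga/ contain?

The vowels are e, a, i, o, a — 5 nuclei, so 5 syllables.
σ1/σ2 boundary: /szs/; trying suffixes from longest down, /s/ is the first permitted one, so coda /sz/ | onset /s/.
σ2/σ3 boundary: just /b/ — single C goes to the following onset.
σ3/σ4 boundary: /smg/ — longest licit onset from the right is /g/, leaving /sm/ as coda.
σ4/σ5 boundary: /g/ is a single consonant, so it becomes the next onset.
Result: kesz.sa.bism.go.ga.
Classifying each syllable: /kesz/ (closed), /sa/ (open), /bism/ (closed), /go/ (open), /ga/ (open).
Closed syllables: 2.

2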